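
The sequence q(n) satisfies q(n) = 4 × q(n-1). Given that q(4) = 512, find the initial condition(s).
In general q(n) = 4ⁿ · q(0). At n = 4: q(0) = q(4) / 4^4 = 512 / 256 = 2.

q(0) = 2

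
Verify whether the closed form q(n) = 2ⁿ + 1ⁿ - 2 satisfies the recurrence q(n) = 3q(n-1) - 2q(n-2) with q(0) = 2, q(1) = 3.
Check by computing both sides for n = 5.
From the recurrence with q(0) = 2, q(1) = 3:
  q(0) = 2, q(1) = 3, q(2) = 5, q(3) = 9, q(4) = 17, q(5) = 33
  so the recurrence gives q(5) = 33.
From the proposed closed form q(n) = 2ⁿ + 1ⁿ - 2:
  q(5) = 31.
The recurrence gives 33 but the closed form gives 31, so the closed form does not satisfy the recurrence.

No, the closed form is incorrect.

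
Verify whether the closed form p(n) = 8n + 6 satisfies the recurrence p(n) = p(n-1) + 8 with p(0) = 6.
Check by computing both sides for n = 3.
From the recurrence with p(0) = 6:
  p(0) = 6, p(1) = 14, p(2) = 22, p(3) = 30
  so the recurrence gives p(3) = 30.
From the proposed closed form p(n) = 8n + 6:
  p(3) = 30.
Both sides give 30 at n = 3, and the initial condition(s) match, so the closed form is consistent.

Yes, the closed form is correct.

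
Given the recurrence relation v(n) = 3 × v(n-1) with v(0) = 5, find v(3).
Computing step by step:
v(0) = 5
v(1) = 3 × 5 = 15
v(2) = 3 × 15 = 45
v(3) = 3 × 45 = 135

135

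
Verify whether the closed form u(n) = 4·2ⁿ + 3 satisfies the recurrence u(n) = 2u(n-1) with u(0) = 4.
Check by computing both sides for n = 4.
From the recurrence with u(0) = 4:
  u(0) = 4, u(1) = 8, u(2) = 16, u(3) = 32, u(4) = 64
  so the recurrence gives u(4) = 64.
From the proposed closed form u(n) = 4·2ⁿ + 3:
  u(4) = 67.
The recurrence gives 64 but the closed form gives 67, so the closed form does not satisfy the recurrence.

No, the closed form is incorrect.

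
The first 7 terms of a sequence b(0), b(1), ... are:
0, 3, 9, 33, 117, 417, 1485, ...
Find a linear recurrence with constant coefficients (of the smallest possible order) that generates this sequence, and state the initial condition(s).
Look for the lowest-order linear relation among consecutive terms.
Observation: b(n) - 3·b(n-1) - (2)·b(n-2) = 0 holds for the shown terms, and no order-1 relation b(n) = α·b(n-1) + β fits.
Check at n=3: 3·9 + (2)·3 = 33. ✓

b(n) = 3b(n-1) + 2b(n-2), b(0) = 0, b(1) = 3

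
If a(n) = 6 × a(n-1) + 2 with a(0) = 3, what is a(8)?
Computing step by step:
a(0) = 3
a(1) = 6 × 3 + 2 = 20
a(2) = 6 × 20 + 2 = 122
a(3) = 6 × 122 + 2 = 734
a(4) = 6 × 734 + 2 = 4406
a(5) = 6 × 4406 + 2 = 26438
a(6) = 6 × 26438 + 2 = 158630
a(7) = 6 × 158630 + 2 = 951782
a(8) = 6 × 951782 + 2 = 5710694

5710694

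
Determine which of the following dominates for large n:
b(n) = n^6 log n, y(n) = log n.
Comparing growth rates:
Growth-rate hierarchy: log n ≺ any polynomial ≺ any exponential cⁿ (c>1) ≺ n! ≺ nⁿ.
polynomial degree 6 (with log factor) dominates logarithmic asymptotically.

b(n) grows faster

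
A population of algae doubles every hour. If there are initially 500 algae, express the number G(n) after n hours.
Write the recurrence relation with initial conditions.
Each hour multiplies the count by 2, so the count after n hours depends only on the count after n-1 hours: G(n) = 2 × G(n-1). The starting count gives G(0) = 500.
Unrolling n times gives the closed form G(n) = 500 × 2ⁿ.

G(n) = 2 × G(n-1), G(0) = 500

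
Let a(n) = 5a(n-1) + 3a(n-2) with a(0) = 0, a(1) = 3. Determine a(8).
Computing the sequence terms:
0, 3, 15, 84, 465, 2577, 14280, 79131, 438495

438495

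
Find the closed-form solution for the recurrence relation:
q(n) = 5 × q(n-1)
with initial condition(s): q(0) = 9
Recurrence: q(n) = 5 × q(n-1), initial: q(0) = 9.
Each term is 5 times the previous, so this is geometric with ratio 5. After n steps: q(n) = q(0)·5ⁿ = 9·5ⁿ.

q(n) = 9·5ⁿ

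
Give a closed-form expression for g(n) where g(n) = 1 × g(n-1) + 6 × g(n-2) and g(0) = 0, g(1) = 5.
Recurrence: g(n) = 1 × g(n-1) + 6 × g(n-2), initial: g(0) = 0, g(1) = 5.
Characteristic equation: r² - 1r - 6 = 0, which factors as (r - 3)(r + 2) = 0, so r = 3, -2. General solution g(n) = A·3ⁿ + B·(-2)ⁿ. From g(0) = 0: A + B = 0. From g(1) = 5: 3A - 2B = 5. Solving gives A = 1, B = -1.

g(n) = 3ⁿ - (-2)ⁿ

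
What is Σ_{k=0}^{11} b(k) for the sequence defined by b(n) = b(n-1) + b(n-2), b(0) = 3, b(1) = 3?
Computing the sequence terms: 3, 3, 6, 9, 15, 24, 39, 63, 102, 165, 267, 432
Adding these values together:

1128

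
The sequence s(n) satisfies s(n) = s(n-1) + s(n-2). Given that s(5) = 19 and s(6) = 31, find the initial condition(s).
Work backwards using s(k) = s(k+2) - s(k+1):
s(4) = s(6) - s(5) = 31 - 19 = 12
s(3) = s(5) - s(4) = 19 - 12 = 7
s(2) = s(4) - s(3) = 12 - 7 = 5
s(1) = s(3) - s(2) = 7 - 5 = 2
s(0) = s(2) - s(1) = 5 - 2 = 3

s(0) = 3, s(1) = 2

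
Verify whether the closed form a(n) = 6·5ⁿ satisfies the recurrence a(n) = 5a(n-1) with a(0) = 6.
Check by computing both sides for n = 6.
From the recurrence with a(0) = 6:
  a(0) = 6, a(1) = 30, a(2) = 150, a(3) = 750, a(4) = 3750, a(5) = 18750, a(6) = 93750
  so the recurrence gives a(6) = 93750.
From the proposed closed form a(n) = 6·5ⁿ:
  a(6) = 93750.
Both sides give 93750 at n = 6, and the initial condition(s) match, so the closed form is consistent.

Yes, the closed form is correct.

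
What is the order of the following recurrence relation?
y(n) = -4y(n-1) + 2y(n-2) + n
The order is the largest lag k for which y(n-k) appears. Here the deepest term is y(n-2) (the n term is non-homogeneous and does not affect the order), so the order is 2.

Order 2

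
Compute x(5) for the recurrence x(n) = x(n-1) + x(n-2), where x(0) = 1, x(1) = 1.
Computing the sequence terms:
1, 1, 2, 3, 5, 8

8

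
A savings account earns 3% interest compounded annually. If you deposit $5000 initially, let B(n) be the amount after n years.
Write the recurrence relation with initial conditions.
Each year the balance grows by 3%, i.e. is multiplied by 1 + 3/100 = 1.03, so B(n) = 1.03 × B(n-1). The initial deposit gives B(0) = 5000.
Unrolling gives the closed form B(n) = 5000 × (1.03)ⁿ.

B(n) = 1.03 × B(n-1), B(0) = 5000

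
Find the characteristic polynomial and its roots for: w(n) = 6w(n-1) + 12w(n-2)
Substitute w(n) = rⁿ and divide through by rⁿ⁻²: r² - 6r - 12 = 0
Discriminant: 6² + 4·12 = 84, not a perfect square, so by the quadratic formula r = (6 ± √84)/2.
General solution: w(n) = A·r₁ⁿ + B·r₂ⁿ where r₁,r₂ = (6 ± √84)/2

Characteristic: r² - 6r - 12 = 0, Roots: r = (6 ± √84)/2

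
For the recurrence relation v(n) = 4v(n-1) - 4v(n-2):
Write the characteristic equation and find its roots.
Substitute v(n) = rⁿ and divide through by rⁿ⁻²: r² - 4r + 4 = 0
Factor: (r - 2)² = 0, so r = 2 (double root).
General solution: v(n) = (A + Bn)·2ⁿ

Characteristic: r² - 4r + 4 = 0, Roots: r = 2 (double root)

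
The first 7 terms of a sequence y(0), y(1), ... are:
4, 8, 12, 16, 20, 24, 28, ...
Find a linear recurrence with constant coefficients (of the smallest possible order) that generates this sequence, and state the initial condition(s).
Look for the lowest-order linear relation among consecutive terms.
Observation: consecutive differences are constant (= 4).
Check at n=2: 1·8 + 4 = 12. ✓

y(n) = y(n-1) + 4, y(0) = 4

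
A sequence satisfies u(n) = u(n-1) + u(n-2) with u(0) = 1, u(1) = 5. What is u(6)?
Computing the sequence terms:
1, 5, 6, 11, 17, 28, 45

45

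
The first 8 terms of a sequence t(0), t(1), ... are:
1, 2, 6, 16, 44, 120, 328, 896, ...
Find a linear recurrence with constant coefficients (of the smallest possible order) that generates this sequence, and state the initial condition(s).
Look for the lowest-order linear relation among consecutive terms.
Observation: t(n) - 2·t(n-1) - (2)·t(n-2) = 0 holds for the shown terms, and no order-1 relation t(n) = α·t(n-1) + β fits.
Check at n=3: 2·6 + (2)·2 = 16. ✓

t(n) = 2t(n-1) + 2t(n-2), t(0) = 1, t(1) = 2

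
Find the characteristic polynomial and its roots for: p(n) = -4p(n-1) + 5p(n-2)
Substitute p(n) = rⁿ and divide through by rⁿ⁻²: r² + 4r - 5 = 0
Factor: (r - 1)(r + 5) = 0, so r = 1, -5.
General solution: p(n) = A·1ⁿ + B·(-5)ⁿ

Characteristic: r² + 4r - 5 = 0, Roots: r = 1, -5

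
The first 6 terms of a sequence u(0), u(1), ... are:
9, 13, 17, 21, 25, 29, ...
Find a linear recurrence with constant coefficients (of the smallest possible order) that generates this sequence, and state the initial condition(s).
Look for the lowest-order linear relation among consecutive terms.
Observation: consecutive differences are constant (= 4).
Check at n=2: 1·13 + 4 = 17. ✓

u(n) = u(n-1) + 4, u(0) = 9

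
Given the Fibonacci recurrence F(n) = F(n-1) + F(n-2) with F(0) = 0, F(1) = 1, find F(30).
Computing the sequence terms:
0, 1, 1, 2, 3, 5, 8, 13, 21, 34, 55, 89, 144, 233, 377, 610, 987, 1597, 2584, 4181, 6765, 10946, 17711, 28657, 46368, 75025, 121393, 196418, 317811, 514229, 832040

832040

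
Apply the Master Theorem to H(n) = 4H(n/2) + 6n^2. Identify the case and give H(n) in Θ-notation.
Master Theorem template: H(n) = a·H(n/b) + f(n).
Here: a=4, b=2, f(n)=6n^2
Compute log_b(a) = log_2(4) = 2.
f(n) = 6n^2 = Θ(n^2). Case 2: H(n) = Θ(n^2 log n).

Case 2: H(n) = Θ(n^2 log n)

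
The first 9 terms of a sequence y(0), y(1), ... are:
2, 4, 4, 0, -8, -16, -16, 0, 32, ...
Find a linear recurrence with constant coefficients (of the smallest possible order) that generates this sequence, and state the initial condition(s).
Look for the lowest-order linear relation among consecutive terms.
Observation: y(n) - 2·y(n-1) - (-2)·y(n-2) = 0 holds for the shown terms, and no order-1 relation y(n) = α·y(n-1) + β fits.
Check at n=3: 2·4 + (-2)·4 = 0. ✓

y(n) = 2y(n-1) - 2y(n-2), y(0) = 2, y(1) = 4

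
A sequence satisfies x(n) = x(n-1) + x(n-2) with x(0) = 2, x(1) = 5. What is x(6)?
Computing the sequence terms:
2, 5, 7, 12, 19, 31, 50

50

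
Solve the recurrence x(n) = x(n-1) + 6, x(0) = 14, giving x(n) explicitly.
Recurrence: x(n) = x(n-1) + 6, initial: x(0) = 14.
Each step adds 6, so x(n) = x(0) + 6n = 6n + 14.

x(n) = 6n + 14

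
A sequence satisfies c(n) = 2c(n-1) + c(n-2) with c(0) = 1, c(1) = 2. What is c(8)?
Computing the sequence terms:
1, 2, 5, 12, 29, 70, 169, 408, 985

985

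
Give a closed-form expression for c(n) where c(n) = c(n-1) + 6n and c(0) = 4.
Recurrence: c(n) = c(n-1) + 6n, initial: c(0) = 4.
Telescoping: c(n) = c(0) + 6·Σᵢ₌₁ⁿ i = 4 + 6·n(n+1)/2.

c(n) = 6·n(n+1)/2 + 4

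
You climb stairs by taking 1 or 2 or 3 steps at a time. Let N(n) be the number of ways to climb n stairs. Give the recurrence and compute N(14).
Condition on the size of the last step (1 to 3): before it there were n-1, …, n-3 stairs climbed, and these cases are disjoint, so N(n) = N(n-1) + N(n-2) + N(n-3) (order-3 linear recurrence).
Initial conditions by direct count (compositions of i into parts ≤ 3): N(1) = 1; N(2) = 2; N(3) = 4.
Iterating the recurrence: N(4) = 7, N(5) = 13, N(6) = 24, N(7) = 44, N(8) = 81, N(9) = 149, N(10) = 274, N(11) = 504, N(12) = 927, N(13) = 1705, N(14) = 3136.

N(n) = N(n-1) + N(n-2) + N(n-3), N(1) = 1, N(2) = 2, N(3) = 4; N(14) = 3136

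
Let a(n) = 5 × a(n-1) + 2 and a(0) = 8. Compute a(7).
Computing step by step:
a(0) = 8
a(1) = 5 × 8 + 2 = 42
a(2) = 5 × 42 + 2 = 212
a(3) = 5 × 212 + 2 = 1062
a(4) = 5 × 1062 + 2 = 5312
a(5) = 5 × 5312 + 2 = 26562
a(6) = 5 × 26562 + 2 = 132812
a(7) = 5 × 132812 + 2 = 664062

664062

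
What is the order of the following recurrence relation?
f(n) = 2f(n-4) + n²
The order is the largest lag k for which f(n-k) appears. Here the deepest term is f(n-4) (the n² term is non-homogeneous and does not affect the order), so the order is 4.

Order 4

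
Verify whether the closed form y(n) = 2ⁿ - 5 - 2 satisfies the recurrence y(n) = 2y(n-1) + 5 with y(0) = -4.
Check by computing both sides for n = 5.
From the recurrence with y(0) = -4:
  y(0) = -4, y(1) = -3, y(2) = -1, y(3) = 3, y(4) = 11, y(5) = 27
  so the recurrence gives y(5) = 27.
From the proposed closed form y(n) = 2ⁿ - 5 - 2:
  y(5) = 25.
The recurrence gives 27 but the closed form gives 25, so the closed form does not satisfy the recurrence.

No, the closed form is incorrect.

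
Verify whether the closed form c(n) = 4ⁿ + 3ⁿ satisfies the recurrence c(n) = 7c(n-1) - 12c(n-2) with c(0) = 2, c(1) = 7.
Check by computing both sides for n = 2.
From the recurrence with c(0) = 2, c(1) = 7:
  c(0) = 2, c(1) = 7, c(2) = 25
  so the recurrence gives c(2) = 25.
From the proposed closed form c(n) = 4ⁿ + 3ⁿ:
  c(2) = 25.
Both sides give 25 at n = 2, and the initial condition(s) match, so the closed form is consistent.

Yes, the closed form is correct.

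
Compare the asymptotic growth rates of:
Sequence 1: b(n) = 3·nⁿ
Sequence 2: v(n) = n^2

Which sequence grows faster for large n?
Comparing growth rates:
Growth-rate hierarchy: log n ≺ any polynomial ≺ any exponential cⁿ (c>1) ≺ n! ≺ nⁿ.
super-exponential nⁿ dominates polynomial degree 2 asymptotically.

b(n) grows faster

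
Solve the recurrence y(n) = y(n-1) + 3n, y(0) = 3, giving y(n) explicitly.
Recurrence: y(n) = y(n-1) + 3n, initial: y(0) = 3.
Telescoping: y(n) = y(0) + 3·Σᵢ₌₁ⁿ i = 3 + 3·n(n+1)/2.

y(n) = 3·n(n+1)/2 + 3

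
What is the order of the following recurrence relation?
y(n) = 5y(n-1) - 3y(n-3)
The order is the largest lag k for which y(n-k) appears. Here the deepest term is y(n-3), so the order is 3.

Order 3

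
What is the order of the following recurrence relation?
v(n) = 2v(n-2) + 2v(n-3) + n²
The order is the largest lag k for which v(n-k) appears. Here the deepest term is v(n-3) (the n² term is non-homogeneous and does not affect the order), so the order is 3.

Order 3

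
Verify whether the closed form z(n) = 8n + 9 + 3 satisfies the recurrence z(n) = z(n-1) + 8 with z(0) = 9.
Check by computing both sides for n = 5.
From the recurrence with z(0) = 9:
  z(0) = 9, z(1) = 17, z(2) = 25, z(3) = 33, z(4) = 41, z(5) = 49
  so the recurrence gives z(5) = 49.
From the proposed closed form z(n) = 8n + 9 + 3:
  z(5) = 52.
The recurrence gives 49 but the closed form gives 52, so the closed form does not satisfy the recurrence.

No, the closed form is incorrect.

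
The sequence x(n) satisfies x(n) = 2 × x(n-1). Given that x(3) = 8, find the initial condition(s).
In general x(n) = 2ⁿ · x(0). At n = 3: x(0) = x(3) / 2^3 = 8 / 8 = 1.

x(0) = 1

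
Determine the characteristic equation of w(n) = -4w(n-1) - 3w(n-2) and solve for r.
Substitute w(n) = rⁿ and divide through by rⁿ⁻²: r² + 4r + 3 = 0
Factor: (r + 1)(r + 3) = 0, so r = -1, -3.
General solution: w(n) = A·(-1)ⁿ + B·(-3)ⁿ

Characteristic: r² + 4r + 3 = 0, Roots: r = -1, -3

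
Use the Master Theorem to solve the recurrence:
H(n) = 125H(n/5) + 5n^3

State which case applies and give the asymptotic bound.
Master Theorem template: H(n) = a·H(n/b) + f(n).
Here: a=125, b=5, f(n)=5n^3
Compute log_b(a) = log_5(125) = 3.
f(n) = 5n^3 = Θ(n^3). Case 2: H(n) = Θ(n^3 log n).

Case 2: H(n) = Θ(n^3 log n)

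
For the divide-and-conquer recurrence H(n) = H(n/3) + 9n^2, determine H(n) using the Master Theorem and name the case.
Master Theorem template: H(n) = a·H(n/b) + f(n).
Here: a=1, b=3, f(n)=9n^2
Compute log_b(a) = log_3(1) = 0.
f(n) = 9n^2 = Ω(n^(0+ε)) with ε = 2, and the regularity condition holds (a·f(n/b) = (a/b^2)·f(n) with a/b^2 = 3^-2 < 1). Case 3: H(n) = Θ(f(n)) = Θ(n^2).

Case 3: H(n) = Θ(n^2)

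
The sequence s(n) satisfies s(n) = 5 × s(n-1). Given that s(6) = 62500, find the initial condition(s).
In general s(n) = 5ⁿ · s(0). At n = 6: s(0) = s(6) / 5^6 = 62500 / 15625 = 4.

s(0) = 4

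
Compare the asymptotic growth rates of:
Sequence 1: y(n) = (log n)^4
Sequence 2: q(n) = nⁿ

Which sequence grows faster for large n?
Comparing growth rates:
Growth-rate hierarchy: log n ≺ any polynomial ≺ any exponential cⁿ (c>1) ≺ n! ≺ nⁿ.
super-exponential nⁿ dominates polylogarithmic (log n)^4 asymptotically.

q(n) grows faster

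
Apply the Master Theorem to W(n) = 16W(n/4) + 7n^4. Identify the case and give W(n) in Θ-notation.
Master Theorem template: W(n) = a·W(n/b) + f(n).
Here: a=16, b=4, f(n)=7n^4
Compute log_b(a) = log_4(16) = 2.
f(n) = 7n^4 = Ω(n^(2+ε)) with ε = 2, and the regularity condition holds (a·f(n/b) = (a/b^4)·f(n) with a/b^4 = 4^-2 < 1). Case 3: W(n) = Θ(f(n)) = Θ(n^4).

Case 3: W(n) = Θ(n^4)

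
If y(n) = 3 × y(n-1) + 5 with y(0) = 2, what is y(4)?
Computing step by step:
y(0) = 2
y(1) = 3 × 2 + 5 = 11
y(2) = 3 × 11 + 5 = 38
y(3) = 3 × 38 + 5 = 119
y(4) = 3 × 119 + 5 = 362

362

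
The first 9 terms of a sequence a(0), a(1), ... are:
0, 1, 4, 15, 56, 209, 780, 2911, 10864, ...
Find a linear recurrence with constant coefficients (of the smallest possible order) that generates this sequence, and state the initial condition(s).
Look for the lowest-order linear relation among consecutive terms.
Observation: a(n) - 4·a(n-1) - (-1)·a(n-2) = 0 holds for the shown terms, and no order-1 relation a(n) = α·a(n-1) + β fits.
Check at n=3: 4·4 + (-1)·1 = 15. ✓

a(n) = 4a(n-1) - a(n-2), a(0) = 0, a(1) = 1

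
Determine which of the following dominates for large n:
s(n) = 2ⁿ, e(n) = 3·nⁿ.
Comparing growth rates:
Growth-rate hierarchy: log n ≺ any polynomial ≺ any exponential cⁿ (c>1) ≺ n! ≺ nⁿ.
super-exponential nⁿ dominates exponential base 2 asymptotically.

e(n) grows faster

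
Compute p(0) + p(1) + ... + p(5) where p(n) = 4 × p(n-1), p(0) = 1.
Computing the sequence terms: 1, 4, 16, 64, 256, 1024
Adding these values together:

1365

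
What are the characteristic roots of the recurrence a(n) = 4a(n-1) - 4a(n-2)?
Substitute a(n) = rⁿ and divide through by rⁿ⁻²: r² - 4r + 4 = 0
Factor: (r - 2)² = 0, so r = 2 (double root).
General solution: a(n) = (A + Bn)·2ⁿ

Characteristic: r² - 4r + 4 = 0, Roots: r = 2 (double root)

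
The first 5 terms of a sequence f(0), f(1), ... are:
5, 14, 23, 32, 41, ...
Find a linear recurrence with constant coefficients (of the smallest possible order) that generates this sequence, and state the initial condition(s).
Look for the lowest-order linear relation among consecutive terms.
Observation: consecutive differences are constant (= 9).
Check at n=2: 1·14 + 9 = 23. ✓

f(n) = f(n-1) + 9, f(0) = 5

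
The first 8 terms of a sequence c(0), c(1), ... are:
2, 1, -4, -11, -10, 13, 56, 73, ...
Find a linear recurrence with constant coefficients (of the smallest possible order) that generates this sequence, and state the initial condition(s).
Look for the lowest-order linear relation among consecutive terms.
Observation: c(n) - 2·c(n-1) - (-3)·c(n-2) = 0 holds for the shown terms, and no order-1 relation c(n) = α·c(n-1) + β fits.
Check at n=3: 2·-4 + (-3)·1 = -11. ✓

c(n) = 2c(n-1) - 3c(n-2), c(0) = 2, c(1) = 1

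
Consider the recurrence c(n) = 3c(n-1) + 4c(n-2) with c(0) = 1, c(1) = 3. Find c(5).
Computing the sequence terms:
1, 3, 13, 51, 205, 819

819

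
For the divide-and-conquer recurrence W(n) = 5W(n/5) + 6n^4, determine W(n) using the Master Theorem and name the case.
Master Theorem template: W(n) = a·W(n/b) + f(n).
Here: a=5, b=5, f(n)=6n^4
Compute log_b(a) = log_5(5) = 1.
f(n) = 6n^4 = Ω(n^(1+ε)) with ε = 3, and the regularity condition holds (a·f(n/b) = (a/b^4)·f(n) with a/b^4 = 5^-3 < 1). Case 3: W(n) = Θ(f(n)) = Θ(n^4).

Case 3: W(n) = Θ(n^4)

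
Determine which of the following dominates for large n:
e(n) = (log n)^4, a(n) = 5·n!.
Comparing growth rates:
Growth-rate hierarchy: log n ≺ any polynomial ≺ any exponential cⁿ (c>1) ≺ n! ≺ nⁿ.
factorial dominates polylogarithmic (log n)^4 asymptotically.

a(n) grows faster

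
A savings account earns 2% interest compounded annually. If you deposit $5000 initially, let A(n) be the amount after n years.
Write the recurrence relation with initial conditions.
Each year the balance grows by 2%, i.e. is multiplied by 1 + 2/100 = 1.02, so A(n) = 1.02 × A(n-1). The initial deposit gives A(0) = 5000.
Unrolling gives the closed form A(n) = 5000 × (1.02)ⁿ.

A(n) = 1.02 × A(n-1), A(0) = 5000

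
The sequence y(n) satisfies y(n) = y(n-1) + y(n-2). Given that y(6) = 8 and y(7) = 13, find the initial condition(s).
Work backwards using y(k) = y(k+2) - y(k+1):
y(5) = y(7) - y(6) = 13 - 8 = 5
y(4) = y(6) - y(5) = 8 - 5 = 3
y(3) = y(5) - y(4) = 5 - 3 = 2
y(2) = y(4) - y(3) = 3 - 2 = 1
y(1) = y(3) - y(2) = 2 - 1 = 1
y(0) = y(2) - y(1) = 1 - 1 = 0

y(0) = 0, y(1) = 1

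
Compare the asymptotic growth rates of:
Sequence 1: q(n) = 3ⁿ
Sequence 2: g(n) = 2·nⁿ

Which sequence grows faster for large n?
Comparing growth rates:
Growth-rate hierarchy: log n ≺ any polynomial ≺ any exponential cⁿ (c>1) ≺ n! ≺ nⁿ.
super-exponential nⁿ dominates exponential base 3 asymptotically.

g(n) grows faster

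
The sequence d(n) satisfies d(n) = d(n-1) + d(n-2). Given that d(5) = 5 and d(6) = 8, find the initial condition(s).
Work backwards using d(k) = d(k+2) - d(k+1):
d(4) = d(6) - d(5) = 8 - 5 = 3
d(3) = d(5) - d(4) = 5 - 3 = 2
d(2) = d(4) - d(3) = 3 - 2 = 1
d(1) = d(3) - d(2) = 2 - 1 = 1
d(0) = d(2) - d(1) = 1 - 1 = 0

d(0) = 0, d(1) = 1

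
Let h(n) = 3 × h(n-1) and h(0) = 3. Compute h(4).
Computing step by step:
h(0) = 3
h(1) = 3 × 3 = 9
h(2) = 3 × 9 = 27
h(3) = 3 × 27 = 81
h(4) = 3 × 81 = 243

243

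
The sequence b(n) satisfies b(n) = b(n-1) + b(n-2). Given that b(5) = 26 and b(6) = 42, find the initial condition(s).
Work backwards using b(k) = b(k+2) - b(k+1):
b(4) = b(6) - b(5) = 42 - 26 = 16
b(3) = b(5) - b(4) = 26 - 16 = 10
b(2) = b(4) - b(3) = 16 - 10 = 6
b(1) = b(3) - b(2) = 10 - 6 = 4
b(0) = b(2) - b(1) = 6 - 4 = 2

b(0) = 2, b(1) = 4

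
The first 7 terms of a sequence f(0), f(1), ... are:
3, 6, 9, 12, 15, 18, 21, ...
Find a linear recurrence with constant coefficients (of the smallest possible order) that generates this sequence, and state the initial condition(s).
Look for the lowest-order linear relation among consecutive terms.
Observation: consecutive differences are constant (= 3).
Check at n=2: 1·6 + 3 = 9. ✓

f(n) = f(n-1) + 3, f(0) = 3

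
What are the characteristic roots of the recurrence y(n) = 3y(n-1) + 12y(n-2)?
Substitute y(n) = rⁿ and divide through by rⁿ⁻²: r² - 3r - 12 = 0
Discriminant: 3² + 4·12 = 57, not a perfect square, so by the quadratic formula r = (3 ± √57)/2.
General solution: y(n) = A·r₁ⁿ + B·r₂ⁿ where r₁,r₂ = (3 ± √57)/2

Characteristic: r² - 3r - 12 = 0, Roots: r = (3 ± √57)/2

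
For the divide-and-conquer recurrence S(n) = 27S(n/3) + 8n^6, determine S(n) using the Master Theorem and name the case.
Master Theorem template: S(n) = a·S(n/b) + f(n).
Here: a=27, b=3, f(n)=8n^6
Compute log_b(a) = log_3(27) = 3.
f(n) = 8n^6 = Ω(n^(3+ε)) with ε = 3, and the regularity condition holds (a·f(n/b) = (a/b^6)·f(n) with a/b^6 = 3^-3 < 1). Case 3: S(n) = Θ(f(n)) = Θ(n^6).

Case 3: S(n) = Θ(n^6)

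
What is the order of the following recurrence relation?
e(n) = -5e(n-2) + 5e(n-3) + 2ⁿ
The order is the largest lag k for which e(n-k) appears. Here the deepest term is e(n-3) (the 2ⁿ term is non-homogeneous and does not affect the order), so the order is 3.

Order 3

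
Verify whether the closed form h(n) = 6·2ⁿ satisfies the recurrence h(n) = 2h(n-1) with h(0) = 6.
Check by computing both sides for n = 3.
From the recurrence with h(0) = 6:
  h(0) = 6, h(1) = 12, h(2) = 24, h(3) = 48
  so the recurrence gives h(3) = 48.
From the proposed closed form h(n) = 6·2ⁿ:
  h(3) = 48.
Both sides give 48 at n = 3, and the initial condition(s) match, so the closed form is consistent.

Yes, the closed form is correct.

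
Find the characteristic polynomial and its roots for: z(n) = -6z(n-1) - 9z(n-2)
Substitute z(n) = rⁿ and divide through by rⁿ⁻²: r² + 6r + 9 = 0
Factor: (r + 3)² = 0, so r = -3 (double root).
General solution: z(n) = (A + Bn)·(-3)ⁿ

Characteristic: r² + 6r + 9 = 0, Roots: r = -3 (double root)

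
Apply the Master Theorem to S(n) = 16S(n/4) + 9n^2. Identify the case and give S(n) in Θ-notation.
Master Theorem template: S(n) = a·S(n/b) + f(n).
Here: a=16, b=4, f(n)=9n^2
Compute log_b(a) = log_4(16) = 2.
f(n) = 9n^2 = Θ(n^2). Case 2: S(n) = Θ(n^2 log n).

Case 2: S(n) = Θ(n^2 log n)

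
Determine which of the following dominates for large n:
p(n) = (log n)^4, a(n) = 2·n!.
Comparing growth rates:
Growth-rate hierarchy: log n ≺ any polynomial ≺ any exponential cⁿ (c>1) ≺ n! ≺ nⁿ.
factorial dominates polylogarithmic (log n)^4 asymptotically.

a(n) grows faster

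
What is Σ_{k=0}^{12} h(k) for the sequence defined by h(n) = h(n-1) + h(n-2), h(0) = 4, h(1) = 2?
Computing the sequence terms: 4, 2, 6, 8, 14, 22, 36, 58, 94, 152, 246, 398, 644
Adding these values together:

1684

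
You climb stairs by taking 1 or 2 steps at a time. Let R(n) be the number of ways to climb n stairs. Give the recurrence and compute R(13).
Condition on the size of the last step (1 to 2): before it there were n-1, …, n-2 stairs climbed, and these cases are disjoint, so R(n) = R(n-1) + R(n-2) (Fibonacci-type sequence).
Initial conditions by direct count (compositions of i into parts ≤ 2): R(1) = 1; R(2) = 2.
Iterating the recurrence: R(3) = 3, R(4) = 5, R(5) = 8, R(6) = 13, R(7) = 21, R(8) = 34, R(9) = 55, R(10) = 89, R(11) = 144, R(12) = 233, R(13) = 377.

R(n) = R(n-1) + R(n-2), R(1) = 1, R(2) = 2; R(13) = 377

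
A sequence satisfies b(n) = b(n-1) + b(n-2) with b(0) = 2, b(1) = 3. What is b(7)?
Computing the sequence terms:
2, 3, 5, 8, 13, 21, 34, 55

55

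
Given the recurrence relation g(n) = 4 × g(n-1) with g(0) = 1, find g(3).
Computing step by step:
g(0) = 1
g(1) = 4 × 1 = 4
g(2) = 4 × 4 = 16
g(3) = 4 × 16 = 64

64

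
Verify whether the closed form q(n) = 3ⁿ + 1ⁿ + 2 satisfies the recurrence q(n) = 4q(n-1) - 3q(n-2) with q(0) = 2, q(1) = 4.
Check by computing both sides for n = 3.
From the recurrence with q(0) = 2, q(1) = 4:
  q(0) = 2, q(1) = 4, q(2) = 10, q(3) = 28
  so the recurrence gives q(3) = 28.
From the proposed closed form q(n) = 3ⁿ + 1ⁿ + 2:
  q(3) = 30.
The recurrence gives 28 but the closed form gives 30, so the closed form does not satisfy the recurrence.

No, the closed form is incorrect.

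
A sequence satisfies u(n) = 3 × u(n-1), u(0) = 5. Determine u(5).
Computing step by step:
u(0) = 5
u(1) = 3 × 5 = 15
u(2) = 3 × 15 = 45
u(3) = 3 × 45 = 135
u(4) = 3 × 135 = 405
u(5) = 3 × 405 = 1215

1215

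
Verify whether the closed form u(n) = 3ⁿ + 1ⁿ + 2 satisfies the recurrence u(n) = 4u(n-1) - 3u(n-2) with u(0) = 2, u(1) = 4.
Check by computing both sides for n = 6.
From the recurrence with u(0) = 2, u(1) = 4:
  u(0) = 2, u(1) = 4, u(2) = 10, u(3) = 28, u(4) = 82, u(5) = 244, u(6) = 730
  so the recurrence gives u(6) = 730.
From the proposed closed form u(n) = 3ⁿ + 1ⁿ + 2:
  u(6) = 732.
The recurrence gives 730 but the closed form gives 732, so the closed form does not satisfy the recurrence.

No, the closed form is incorrect.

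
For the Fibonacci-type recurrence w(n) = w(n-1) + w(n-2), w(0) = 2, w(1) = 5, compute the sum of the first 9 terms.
Computing the sequence terms: 2, 5, 7, 12, 19, 31, 50, 81, 131
Adding these values together:

338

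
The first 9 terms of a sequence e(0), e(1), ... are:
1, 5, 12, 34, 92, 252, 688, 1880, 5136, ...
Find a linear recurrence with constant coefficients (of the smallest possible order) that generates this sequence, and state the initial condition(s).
Look for the lowest-order linear relation among consecutive terms.
Observation: e(n) - 2·e(n-1) - (2)·e(n-2) = 0 holds for the shown terms, and no order-1 relation e(n) = α·e(n-1) + β fits.
Check at n=3: 2·12 + (2)·5 = 34. ✓

e(n) = 2e(n-1) + 2e(n-2), e(0) = 1, e(1) = 5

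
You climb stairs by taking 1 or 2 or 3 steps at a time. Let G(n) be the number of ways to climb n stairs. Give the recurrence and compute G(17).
Condition on the size of the last step (1 to 3): before it there were n-1, …, n-3 stairs climbed, and these cases are disjoint, so G(n) = G(n-1) + G(n-2) + G(n-3) (order-3 linear recurrence).
Initial conditions by direct count (compositions of i into parts ≤ 3): G(1) = 1; G(2) = 2; G(3) = 4.
Iterating the recurrence: G(4) = 7, G(5) = 13, G(6) = 24, G(7) = 44, G(8) = 81, G(9) = 149, G(10) = 274, G(11) = 504, G(12) = 927, G(13) = 1705, G(14) = 3136, G(15) = 5768, G(16) = 10609, G(17) = 19513.

G(n) = G(n-1) + G(n-2) + G(n-3), G(1) = 1, G(2) = 2, G(3) = 4; G(17) = 19513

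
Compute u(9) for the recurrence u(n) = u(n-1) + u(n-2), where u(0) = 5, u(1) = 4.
Computing the sequence terms:
5, 4, 9, 13, 22, 35, 57, 92, 149, 241

241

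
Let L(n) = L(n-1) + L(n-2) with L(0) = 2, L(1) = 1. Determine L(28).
Computing the sequence terms:
2, 1, 3, 4, 7, 11, 18, 29, 47, 76, 123, 199, 322, 521, 843, 1364, 2207, 3571, 5778, 9349, 15127, 24476, 39603, 64079, 103682, 167761, 271443, 439204, 710647

710647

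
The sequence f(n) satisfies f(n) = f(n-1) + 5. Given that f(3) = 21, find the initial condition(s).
f(3) = f(0) + 3·5, so f(0) = 21 - 15 = 6.

f(0) = 6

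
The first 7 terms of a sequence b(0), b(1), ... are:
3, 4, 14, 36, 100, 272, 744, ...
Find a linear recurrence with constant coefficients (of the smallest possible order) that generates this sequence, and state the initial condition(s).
Look for the lowest-order linear relation among consecutive terms.
Observation: b(n) - 2·b(n-1) - (2)·b(n-2) = 0 holds for the shown terms, and no order-1 relation b(n) = α·b(n-1) + β fits.
Check at n=3: 2·14 + (2)·4 = 36. ✓

b(n) = 2b(n-1) + 2b(n-2), b(0) = 3, b(1) = 4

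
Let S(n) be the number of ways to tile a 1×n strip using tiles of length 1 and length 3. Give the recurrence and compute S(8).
Condition on the last tile: it has length 1 (leaving a 1×(n-1) strip) or length 3 (leaving a 1×(n-3) strip), so S(n) = S(n-1) + S(n-3) (order-3 linear recurrence).
For 0 ≤ i < 3 only unit tiles fit, so S(i) = 1.
Iterating the recurrence: S(3) = 2, S(4) = 3, S(5) = 4, S(6) = 6, S(7) = 9, S(8) = 13.

S(n) = S(n-1) + S(n-3), with S(i) = 1 for 0 ≤ i < 3; S(8) = 13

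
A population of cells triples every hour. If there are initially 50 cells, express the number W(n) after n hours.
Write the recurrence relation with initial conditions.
Each hour multiplies the count by 3, so the count after n hours depends only on the count after n-1 hours: W(n) = 3 × W(n-1). The starting count gives W(0) = 50.
Unrolling n times gives the closed form W(n) = 50 × 3ⁿ.

W(n) = 3 × W(n-1), W(0) = 50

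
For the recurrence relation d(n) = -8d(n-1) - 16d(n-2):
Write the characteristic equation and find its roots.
Substitute d(n) = rⁿ and divide through by rⁿ⁻²: r² + 8r + 16 = 0
Factor: (r + 4)² = 0, so r = -4 (double root).
General solution: d(n) = (A + Bn)·(-4)ⁿ

Characteristic: r² + 8r + 16 = 0, Roots: r = -4 (double root)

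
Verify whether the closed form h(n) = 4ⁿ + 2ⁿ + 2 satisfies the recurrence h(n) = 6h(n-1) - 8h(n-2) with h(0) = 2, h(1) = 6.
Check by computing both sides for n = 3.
From the recurrence with h(0) = 2, h(1) = 6:
  h(0) = 2, h(1) = 6, h(2) = 20, h(3) = 72
  so the recurrence gives h(3) = 72.
From the proposed closed form h(n) = 4ⁿ + 2ⁿ + 2:
  h(3) = 74.
The recurrence gives 72 but the closed form gives 74, so the closed form does not satisfy the recurrence.

No, the closed form is incorrect.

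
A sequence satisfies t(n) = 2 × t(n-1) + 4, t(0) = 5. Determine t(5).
Computing step by step:
t(0) = 5
t(1) = 2 × 5 + 4 = 14
t(2) = 2 × 14 + 4 = 32
t(3) = 2 × 32 + 4 = 68
t(4) = 2 × 68 + 4 = 140
t(5) = 2 × 140 + 4 = 284

284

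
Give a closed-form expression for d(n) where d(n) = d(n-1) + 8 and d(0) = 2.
Recurrence: d(n) = d(n-1) + 8, initial: d(0) = 2.
Each step adds 8, so d(n) = d(0) + 8n = 8n + 2.

d(n) = 8n + 2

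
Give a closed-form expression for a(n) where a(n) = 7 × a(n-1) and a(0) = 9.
Recurrence: a(n) = 7 × a(n-1), initial: a(0) = 9.
Each term is 7 times the previous, so this is geometric with ratio 7. After n steps: a(n) = a(0)·7ⁿ = 9·7ⁿ.

a(n) = 9·7ⁿ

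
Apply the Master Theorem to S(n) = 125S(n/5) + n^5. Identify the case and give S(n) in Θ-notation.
Master Theorem template: S(n) = a·S(n/b) + f(n).
Here: a=125, b=5, f(n)=n^5
Compute log_b(a) = log_5(125) = 3.
f(n) = n^5 = Ω(n^(3+ε)) with ε = 2, and the regularity condition holds (a·f(n/b) = (a/b^5)·f(n) with a/b^5 = 5^-2 < 1). Case 3: S(n) = Θ(f(n)) = Θ(n^5).

Case 3: S(n) = Θ(n^5)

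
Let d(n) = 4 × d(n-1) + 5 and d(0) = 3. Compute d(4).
Computing step by step:
d(0) = 3
d(1) = 4 × 3 + 5 = 17
d(2) = 4 × 17 + 5 = 73
d(3) = 4 × 73 + 5 = 297
d(4) = 4 × 297 + 5 = 1193

1193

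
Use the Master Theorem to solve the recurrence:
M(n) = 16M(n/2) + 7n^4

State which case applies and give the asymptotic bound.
Master Theorem template: M(n) = a·M(n/b) + f(n).
Here: a=16, b=2, f(n)=7n^4
Compute log_b(a) = log_2(16) = 4.
f(n) = 7n^4 = Θ(n^4). Case 2: M(n) = Θ(n^4 log n).

Case 2: M(n) = Θ(n^4 log n)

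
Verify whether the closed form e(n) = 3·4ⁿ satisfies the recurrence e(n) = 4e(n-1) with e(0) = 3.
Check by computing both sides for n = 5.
From the recurrence with e(0) = 3:
  e(0) = 3, e(1) = 12, e(2) = 48, e(3) = 192, e(4) = 768, e(5) = 3072
  so the recurrence gives e(5) = 3072.
From the proposed closed form e(n) = 3·4ⁿ:
  e(5) = 3072.
Both sides give 3072 at n = 5, and the initial condition(s) match, so the closed form is consistent.

Yes, the closed form is correct.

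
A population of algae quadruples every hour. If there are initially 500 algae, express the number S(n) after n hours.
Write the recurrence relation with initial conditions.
Each hour multiplies the count by 4, so the count after n hours depends only on the count after n-1 hours: S(n) = 4 × S(n-1). The starting count gives S(0) = 500.
Unrolling n times gives the closed form S(n) = 500 × 4ⁿ.

S(n) = 4 × S(n-1), S(0) = 500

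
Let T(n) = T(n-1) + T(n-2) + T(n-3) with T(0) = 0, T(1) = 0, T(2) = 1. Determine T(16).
Computing the sequence terms:
0, 0, 1, 1, 2, 4, 7, 13, 24, 44, 81, 149, 274, 504, 927, 1705, 3136

3136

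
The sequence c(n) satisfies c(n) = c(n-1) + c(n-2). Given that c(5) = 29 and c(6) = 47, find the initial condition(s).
Work backwards using c(k) = c(k+2) - c(k+1):
c(4) = c(6) - c(5) = 47 - 29 = 18
c(3) = c(5) - c(4) = 29 - 18 = 11
c(2) = c(4) - c(3) = 18 - 11 = 7
c(1) = c(3) - c(2) = 11 - 7 = 4
c(0) = c(2) - c(1) = 7 - 4 = 3

c(0) = 3, c(1) = 4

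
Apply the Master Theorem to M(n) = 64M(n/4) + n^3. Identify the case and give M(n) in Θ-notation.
Master Theorem template: M(n) = a·M(n/b) + f(n).
Here: a=64, b=4, f(n)=n^3
Compute log_b(a) = log_4(64) = 3.
f(n) = n^3 = Θ(n^3). Case 2: M(n) = Θ(n^3 log n).

Case 2: M(n) = Θ(n^3 log n)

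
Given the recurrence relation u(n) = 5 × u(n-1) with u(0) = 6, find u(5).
Computing step by step:
u(0) = 6
u(1) = 5 × 6 = 30
u(2) = 5 × 30 = 150
u(3) = 5 × 150 = 750
u(4) = 5 × 750 = 3750
u(5) = 5 × 3750 = 18750

18750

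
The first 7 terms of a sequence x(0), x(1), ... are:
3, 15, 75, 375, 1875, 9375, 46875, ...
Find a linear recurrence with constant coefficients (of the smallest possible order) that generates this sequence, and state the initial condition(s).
Look for the lowest-order linear relation among consecutive terms.
Observation: each term is 5× the previous.
Check at n=2: 5·15 = 75. ✓

x(n) = 5 × x(n-1), x(0) = 3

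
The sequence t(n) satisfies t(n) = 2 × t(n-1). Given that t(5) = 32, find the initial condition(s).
In general t(n) = 2ⁿ · t(0). At n = 5: t(0) = t(5) / 2^5 = 32 / 32 = 1.

t(0) = 1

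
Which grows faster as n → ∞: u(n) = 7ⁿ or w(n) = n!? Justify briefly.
Comparing growth rates:
Growth-rate hierarchy: log n ≺ any polynomial ≺ any exponential cⁿ (c>1) ≺ n! ≺ nⁿ.
factorial dominates exponential base 7 asymptotically.

w(n) grows faster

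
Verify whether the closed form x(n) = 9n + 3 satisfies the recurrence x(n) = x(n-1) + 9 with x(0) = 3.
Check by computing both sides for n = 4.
From the recurrence with x(0) = 3:
  x(0) = 3, x(1) = 12, x(2) = 21, x(3) = 30, x(4) = 39
  so the recurrence gives x(4) = 39.
From the proposed closed form x(n) = 9n + 3:
  x(4) = 39.
Both sides give 39 at n = 4, and the initial condition(s) match, so the closed form is consistent.

Yes, the closed form is correct.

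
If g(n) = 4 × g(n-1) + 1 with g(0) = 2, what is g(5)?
Computing step by step:
g(0) = 2
g(1) = 4 × 2 + 1 = 9
g(2) = 4 × 9 + 1 = 37
g(3) = 4 × 37 + 1 = 149
g(4) = 4 × 149 + 1 = 597
g(5) = 4 × 597 + 1 = 2389

2389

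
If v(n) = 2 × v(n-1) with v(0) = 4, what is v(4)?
Computing step by step:
v(0) = 4
v(1) = 2 × 4 = 8
v(2) = 2 × 8 = 16
v(3) = 2 × 16 = 32
v(4) = 2 × 32 = 64

64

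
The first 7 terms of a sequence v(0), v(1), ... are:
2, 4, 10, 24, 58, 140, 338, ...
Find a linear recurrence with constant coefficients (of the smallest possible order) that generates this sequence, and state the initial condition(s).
Look for the lowest-order linear relation among consecutive terms.
Observation: v(n) - 2·v(n-1) - (1)·v(n-2) = 0 holds for the shown terms, and no order-1 relation v(n) = α·v(n-1) + β fits.
Check at n=3: 2·10 + (1)·4 = 24. ✓

v(n) = 2v(n-1) + v(n-2), v(0) = 2, v(1) = 4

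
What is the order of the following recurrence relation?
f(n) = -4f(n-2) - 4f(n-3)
The order is the largest lag k for which f(n-k) appears. Here the deepest term is f(n-3), so the order is 3.

Order 3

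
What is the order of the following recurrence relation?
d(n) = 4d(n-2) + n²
The order is the largest lag k for which d(n-k) appears. Here the deepest term is d(n-2) (the n² term is non-homogeneous and does not affect the order), so the order is 2.

Order 2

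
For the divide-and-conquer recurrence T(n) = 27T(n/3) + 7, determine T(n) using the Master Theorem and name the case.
Master Theorem template: T(n) = a·T(n/b) + f(n).
Here: a=27, b=3, f(n)=7
Compute log_b(a) = log_3(27) = 3.
f(n) = 7 = O(n^(3-ε)) with ε = 3. Case 1: T(n) = Θ(n^log_b(a)) = Θ(n^3).

Case 1: T(n) = Θ(n^3)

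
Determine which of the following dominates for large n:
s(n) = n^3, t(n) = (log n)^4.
Comparing growth rates:
Growth-rate hierarchy: log n ≺ any polynomial ≺ any exponential cⁿ (c>1) ≺ n! ≺ nⁿ.
polynomial degree 3 dominates polylogarithmic (log n)^4 asymptotically.

s(n) grows faster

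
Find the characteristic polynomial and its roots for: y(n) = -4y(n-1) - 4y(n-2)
Substitute y(n) = rⁿ and divide through by rⁿ⁻²: r² + 4r + 4 = 0
Factor: (r + 2)² = 0, so r = -2 (double root).
General solution: y(n) = (A + Bn)·(-2)ⁿ

Characteristic: r² + 4r + 4 = 0, Roots: r = -2 (double root)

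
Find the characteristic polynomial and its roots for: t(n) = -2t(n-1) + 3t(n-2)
Substitute t(n) = rⁿ and divide through by rⁿ⁻²: r² + 2r - 3 = 0
Factor: (r - 1)(r + 3) = 0, so r = 1, -3.
General solution: t(n) = A·1ⁿ + B·(-3)ⁿ

Characteristic: r² + 2r - 3 = 0, Roots: r = 1, -3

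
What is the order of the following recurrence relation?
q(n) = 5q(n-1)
The order is the largest lag k for which q(n-k) appears. Here the deepest term is q(n-1), so the order is 1.

Order 1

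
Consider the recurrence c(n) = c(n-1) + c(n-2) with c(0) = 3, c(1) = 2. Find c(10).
Computing the sequence terms:
3, 2, 5, 7, 12, 19, 31, 50, 81, 131, 212

212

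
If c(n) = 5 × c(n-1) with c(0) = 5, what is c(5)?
Computing step by step:
c(0) = 5
c(1) = 5 × 5 = 25
c(2) = 5 × 25 = 125
c(3) = 5 × 125 = 625
c(4) = 5 × 625 = 3125
c(5) = 5 × 3125 = 15625

15625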